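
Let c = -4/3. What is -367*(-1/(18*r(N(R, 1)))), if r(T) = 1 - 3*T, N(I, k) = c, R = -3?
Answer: 367/90 ≈ 4.0778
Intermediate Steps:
c = -4/3 (c = -4*1/3 = -4/3 ≈ -1.3333)
N(I, k) = -4/3
-367*(-1/(18*r(N(R, 1)))) = -367*(-1/(18*(1 - 3*(-4/3)))) = -367*(-1/(18*(1 + 4))) = -367/((-18*5)) = -367/(-90) = -367*(-1/90) = 367/90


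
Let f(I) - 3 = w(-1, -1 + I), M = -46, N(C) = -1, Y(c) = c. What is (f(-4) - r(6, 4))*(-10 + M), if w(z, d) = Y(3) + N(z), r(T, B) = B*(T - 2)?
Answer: 616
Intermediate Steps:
r(T, B) = B*(-2 + T)
w(z, d) = 2 (w(z, d) = 3 - 1 = 2)
f(I) = 5 (f(I) = 3 + 2 = 5)
(f(-4) - r(6, 4))*(-10 + M) = (5 - 4*(-2 + 6))*(-10 - 46) = (5 - 4*4)*(-56) = (5 - 1*16)*(-56) = (5 - 16)*(-56) = -11*(-56) = 616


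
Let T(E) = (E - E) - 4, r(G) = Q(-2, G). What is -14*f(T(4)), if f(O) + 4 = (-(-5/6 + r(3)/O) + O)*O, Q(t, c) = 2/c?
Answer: -112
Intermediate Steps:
r(G) = 2/G
T(E) = -4 (T(E) = 0 - 4 = -4)
f(O) = -4 + O*(5/6 + O - 2/(3*O)) (f(O) = -4 + (-(-5/6 + (2/3)/O) + O)*O = -4 + (-(-5*1/6 + (2*(1/3))/O) + O)*O = -4 + (-(-5/6 + 2/(3*O)) + O)*O = -4 + ((5/6 - 2/(3*O)) + O)*O = -4 + (5/6 + O - 2/(3*O))*O = -4 + O*(5/6 + O - 2/(3*O)))
-14*f(T(4)) = -14*(-14/3 + (-4)**2 + (5/6)*(-4)) = -14*(-14/3 + 16 - 10/3) = -14*8 = -112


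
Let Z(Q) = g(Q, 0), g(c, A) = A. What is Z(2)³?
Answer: 0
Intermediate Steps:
Z(Q) = 0
Z(2)³ = 0³ = 0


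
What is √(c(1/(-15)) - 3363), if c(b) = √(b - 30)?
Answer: √(-756675 + 15*I*√6765)/15 ≈ 0.047277 + 57.991*I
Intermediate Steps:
c(b) = √(-30 + b)
√(c(1/(-15)) - 3363) = √(√(-30 + 1/(-15)) - 3363) = √(√(-30 - 1/15) - 3363) = √(√(-451/15) - 3363) = √(I*√6765/15 - 3363) = √(-3363 + I*√6765/15)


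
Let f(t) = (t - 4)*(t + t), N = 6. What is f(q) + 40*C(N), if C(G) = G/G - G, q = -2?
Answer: -176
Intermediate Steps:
f(t) = 2*t*(-4 + t) (f(t) = (-4 + t)*(2*t) = 2*t*(-4 + t))
C(G) = 1 - G
f(q) + 40*C(N) = 2*(-2)*(-4 - 2) + 40*(1 - 1*6) = 2*(-2)*(-6) + 40*(1 - 6) = 24 + 40*(-5) = 24 - 200 = -176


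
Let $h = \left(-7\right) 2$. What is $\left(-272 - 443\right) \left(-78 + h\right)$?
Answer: $65780$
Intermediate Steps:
$h = -14$
$\left(-272 - 443\right) \left(-78 + h\right) = \left(-272 - 443\right) \left(-78 - 14\right) = \left(-715\right) \left(-92\right) = 65780$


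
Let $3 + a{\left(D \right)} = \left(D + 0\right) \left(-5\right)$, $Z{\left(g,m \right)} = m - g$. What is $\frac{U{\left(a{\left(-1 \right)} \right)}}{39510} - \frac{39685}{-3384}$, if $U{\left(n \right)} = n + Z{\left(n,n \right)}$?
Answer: $\frac{29036317}{2475960} \approx 11.727$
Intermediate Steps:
$a{\left(D \right)} = -3 - 5 D$ ($a{\left(D \right)} = -3 + \left(D + 0\right) \left(-5\right) = -3 + D \left(-5\right) = -3 - 5 D$)
$U{\left(n \right)} = n$ ($U{\left(n \right)} = n + \left(n - n\right) = n + 0 = n$)
$\frac{U{\left(a{\left(-1 \right)} \right)}}{39510} - \frac{39685}{-3384} = \frac{-3 - -5}{39510} - \frac{39685}{-3384} = \left(-3 + 5\right) \frac{1}{39510} - - \frac{39685}{3384} = 2 \cdot \frac{1}{39510} + \frac{39685}{3384} = \frac{1}{19755} + \frac{39685}{3384} = \frac{29036317}{2475960}$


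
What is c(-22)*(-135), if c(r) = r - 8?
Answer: 4050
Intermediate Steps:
c(r) = -8 + r
c(-22)*(-135) = (-8 - 22)*(-135) = -30*(-135) = 4050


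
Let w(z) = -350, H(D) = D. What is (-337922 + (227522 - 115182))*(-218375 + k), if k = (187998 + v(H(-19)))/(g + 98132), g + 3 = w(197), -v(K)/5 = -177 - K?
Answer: 1605564871540378/32593 ≈ 4.9261e+10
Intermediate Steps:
v(K) = 885 + 5*K (v(K) = -5*(-177 - K) = 885 + 5*K)
g = -353 (g = -3 - 350 = -353)
k = 188788/97779 (k = (187998 + (885 + 5*(-19)))/(-353 + 98132) = (187998 + (885 - 95))/97779 = (187998 + 790)*(1/97779) = 188788*(1/97779) = 188788/97779 ≈ 1.9308)
(-337922 + (227522 - 115182))*(-218375 + k) = (-337922 + (227522 - 115182))*(-218375 + 188788/97779) = (-337922 + 112340)*(-21352300337/97779) = -225582*(-21352300337/97779) = 1605564871540378/32593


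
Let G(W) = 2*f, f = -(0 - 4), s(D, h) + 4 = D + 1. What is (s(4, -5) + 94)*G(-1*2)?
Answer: 760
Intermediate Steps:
s(D, h) = -3 + D (s(D, h) = -4 + (D + 1) = -4 + (1 + D) = -3 + D)
f = 4 (f = -1*(-4) = 4)
G(W) = 8 (G(W) = 2*4 = 8)
(s(4, -5) + 94)*G(-1*2) = ((-3 + 4) + 94)*8 = (1 + 94)*8 = 95*8 = 760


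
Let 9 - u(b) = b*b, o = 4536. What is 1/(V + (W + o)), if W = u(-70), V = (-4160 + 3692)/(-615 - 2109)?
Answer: -227/80546 ≈ -0.0028183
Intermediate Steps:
u(b) = 9 - b² (u(b) = 9 - b*b = 9 - b²)
V = 39/227 (V = -468/(-2724) = -468*(-1/2724) = 39/227 ≈ 0.17181)
W = -4891 (W = 9 - 1*(-70)² = 9 - 1*4900 = 9 - 4900 = -4891)
1/(V + (W + o)) = 1/(39/227 + (-4891 + 4536)) = 1/(39/227 - 355) = 1/(-80546/227) = -227/80546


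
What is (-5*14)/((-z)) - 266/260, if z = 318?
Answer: -16597/20670 ≈ -0.80295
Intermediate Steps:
(-5*14)/((-z)) - 266/260 = (-5*14)/((-1*318)) - 266/260 = -70/(-318) - 266*1/260 = -70*(-1/318) - 133/130 = 35/159 - 133/130 = -16597/20670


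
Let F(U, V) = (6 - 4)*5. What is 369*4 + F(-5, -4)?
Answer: 1486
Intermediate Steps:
F(U, V) = 10 (F(U, V) = 2*5 = 10)
369*4 + F(-5, -4) = 369*4 + 10 = 1476 + 10 = 1486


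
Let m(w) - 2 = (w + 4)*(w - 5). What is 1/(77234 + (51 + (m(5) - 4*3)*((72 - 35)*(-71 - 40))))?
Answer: 1/118355 ≈ 8.4492e-6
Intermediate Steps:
m(w) = 2 + (-5 + w)*(4 + w) (m(w) = 2 + (w + 4)*(w - 5) = 2 + (4 + w)*(-5 + w) = 2 + (-5 + w)*(4 + w))
1/(77234 + (51 + (m(5) - 4*3)*((72 - 35)*(-71 - 40)))) = 1/(77234 + (51 + ((-18 + 5**2 - 1*5) - 4*3)*((72 - 35)*(-71 - 40)))) = 1/(77234 + (51 + ((-18 + 25 - 5) - 12)*(37*(-111)))) = 1/(77234 + (51 + (2 - 12)*(-4107))) = 1/(77234 + (51 - 10*(-4107))) = 1/(77234 + (51 + 41070)) = 1/(77234 + 41121) = 1/118355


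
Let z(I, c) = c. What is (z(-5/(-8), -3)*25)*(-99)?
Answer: 7425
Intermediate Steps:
(z(-5/(-8), -3)*25)*(-99) = -3*25*(-99) = -75*(-99) = 7425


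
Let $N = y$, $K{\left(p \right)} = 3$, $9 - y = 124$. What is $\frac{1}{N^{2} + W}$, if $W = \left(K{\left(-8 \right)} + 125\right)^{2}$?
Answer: $\frac{1}{29609} \approx 3.3774 \cdot 10^{-5}$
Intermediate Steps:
$y = -115$ ($y = 9 - 124 = -115$)
$N = -115$
$W = 16384$ ($W = \left(3 + 125\right)^{2} = 128^{2} = 16384$)
$\frac{1}{N^{2} + W} = \frac{1}{\left(-115\right)^{2} + 16384} = \frac{1}{13225 + 16384} = \frac{1}{29609}$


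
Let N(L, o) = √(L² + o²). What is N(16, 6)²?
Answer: 292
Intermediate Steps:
N(16, 6)² = (√(16² + 6²))² = (√(256 + 36))² = (√292)² = (2*√73)² = 292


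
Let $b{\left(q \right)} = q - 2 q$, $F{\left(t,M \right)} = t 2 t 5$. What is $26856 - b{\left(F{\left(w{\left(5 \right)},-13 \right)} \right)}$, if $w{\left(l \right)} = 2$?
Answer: $26896$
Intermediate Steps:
$F{\left(t,M \right)} = 10 t^{2}$ ($F{\left(t,M \right)} = 2 t^{2} \cdot 5 = 10 t^{2}$)
$b{\left(q \right)} = - q$
$26856 - b{\left(F{\left(w{\left(5 \right)},-13 \right)} \right)} = 26856 - - 10 \cdot 2^{2} = 26856 - - 10 \cdot 4 = 26856 - \left(-1\right) 40 = 26856 - -40 = 26856 + 40 = 26896$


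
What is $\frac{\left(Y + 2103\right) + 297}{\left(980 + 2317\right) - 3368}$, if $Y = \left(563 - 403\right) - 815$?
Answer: $- \frac{1745}{71} \approx -24.577$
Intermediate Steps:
$Y = -655$ ($Y = 160 - 815 = -655$)
$\frac{\left(Y + 2103\right) + 297}{\left(980 + 2317\right) - 3368} = \frac{\left(-655 + 2103\right) + 297}{\left(980 + 2317\right) - 3368} = \frac{1448 + 297}{3297 - 3368} = \frac{1745}{-71} = 1745 \left(- \frac{1}{71}\right) = - \frac{1745}{71}$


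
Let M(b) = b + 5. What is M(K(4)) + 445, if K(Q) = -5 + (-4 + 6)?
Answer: 447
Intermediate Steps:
K(Q) = -3 (K(Q) = -5 + 2 = -3)
M(b) = 5 + b
M(K(4)) + 445 = (5 - 3) + 445 = 2 + 445 = 447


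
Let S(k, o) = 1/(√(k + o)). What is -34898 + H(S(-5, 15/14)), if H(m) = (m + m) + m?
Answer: -34898 - 3*I*√770/55 ≈ -34898.0 - 1.5136*I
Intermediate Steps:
S(k, o) = (k + o)^(-½)
H(m) = 3*m (H(m) = 2*m + m = 3*m)
-34898 + H(S(-5, 15/14)) = -34898 + 3/√(-5 + 15/14) = -34898 + 3/√(-55/14) = -34898 + 3*(-I*√770/55) = -34898 - 3*I*√770/55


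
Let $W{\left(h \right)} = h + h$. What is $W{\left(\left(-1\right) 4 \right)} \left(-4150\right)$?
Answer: $33200$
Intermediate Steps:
$W{\left(h \right)} = 2 h$
$W{\left(\left(-1\right) 4 \right)} \left(-4150\right) = 2 \left(\left(-1\right) 4\right) \left(-4150\right) = 2 \left(-4\right) \left(-4150\right) = \left(-8\right) \left(-4150\right) = 33200$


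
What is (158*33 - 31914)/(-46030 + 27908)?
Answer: 13350/9061 ≈ 1.4733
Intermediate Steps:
(158*33 - 31914)/(-46030 + 27908) = (5214 - 31914)/(-18122) = -26700*(-1/18122) = 13350/9061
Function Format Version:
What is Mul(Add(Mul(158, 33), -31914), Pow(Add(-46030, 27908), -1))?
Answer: Rational(13350, 9061) ≈ 1.4733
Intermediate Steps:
Mul(Add(Mul(158, 33), -31914), Pow(Add(-46030, 27908), -1)) = Mul(Add(5214, -31914), Pow(-18122, -1)) = Mul(-26700, Rational(-1, 18122)) = Rational(13350, 9061)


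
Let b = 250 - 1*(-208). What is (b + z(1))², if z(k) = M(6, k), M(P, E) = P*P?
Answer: 244036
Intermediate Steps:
M(P, E) = P²
b = 458 (b = 250 + 208 = 458)
z(k) = 36 (z(k) = 6² = 36)
(b + z(1))² = (458 + 36)² = 494² = 244036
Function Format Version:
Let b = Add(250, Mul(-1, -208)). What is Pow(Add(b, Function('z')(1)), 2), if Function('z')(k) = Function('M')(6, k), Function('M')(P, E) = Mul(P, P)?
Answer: 244036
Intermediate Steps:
Function('M')(P, E) = Pow(P, 2)
b = 458 (b = Add(250, 208) = 458)
Function('z')(k) = 36 (Function('z')(k) = Pow(6, 2) = 36)
Pow(Add(b, Function('z')(1)), 2) = Pow(Add(458, 36), 2) = Pow(494, 2) = 244036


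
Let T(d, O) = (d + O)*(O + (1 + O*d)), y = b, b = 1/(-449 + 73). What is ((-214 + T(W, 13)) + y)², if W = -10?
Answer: 44653183969/141376 ≈ 3.1585e+5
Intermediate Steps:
b = -1/376 (b = 1/(-376) = -1/376 ≈ -0.0026596)
y = -1/376 ≈ -0.0026596
T(d, O) = (O + d)*(1 + O + O*d)
((-214 + T(W, 13)) + y)² = ((-214 + (13 - 10 + 13² + 13*(-10) + 13*(-10)² - 10*13²)) - 1/376)² = ((-214 + (13 - 10 + 169 - 130 + 13*100 - 10*169)) - 1/376)² = ((-214 + (13 - 10 + 169 - 130 + 1300 - 1690)) - 1/376)² = ((-214 - 348) - 1/376)² = (-562 - 1/376)² = (-211313/376)² = 44653183969/141376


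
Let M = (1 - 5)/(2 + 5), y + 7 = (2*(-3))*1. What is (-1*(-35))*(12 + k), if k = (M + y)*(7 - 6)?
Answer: -55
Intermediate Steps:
y = -13 (y = -7 + (2*(-3))*1 = -7 - 6*1 = -7 - 6 = -13)
M = -4/7 ≈ -0.57143
k = -95/7 (k = (-4/7 - 13)*(7 - 6) = -95/7*1 = -95/7 ≈ -13.571)
(-1*(-35))*(12 + k) = (-1*(-35))*(12 - 95/7) = 35*(-11/7) = -55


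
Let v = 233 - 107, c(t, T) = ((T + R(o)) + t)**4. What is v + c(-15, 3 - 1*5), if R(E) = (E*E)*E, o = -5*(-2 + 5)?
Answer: 132380304081022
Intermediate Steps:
o = -15 (o = -5*3 = -15)
R(E) = E**3 (R(E) = E**2*E = E**3)
c(t, T) = (-3375 + T + t)**4 (c(t, T) = ((T + (-15)**3) + t)**4 = ((T - 3375) + t)**4 = ((-3375 + T) + t)**4 = (-3375 + T + t)**4)
v = 126
v + c(-15, 3 - 1*5) = 126 + (-3375 + (3 - 1*5) - 15)**4 = 126 + (-3375 + (3 - 5) - 15)**4 = 126 + (-3375 - 2 - 15)**4 = 126 + (-3392)**4 = 126 + 132380304080896 = 132380304081022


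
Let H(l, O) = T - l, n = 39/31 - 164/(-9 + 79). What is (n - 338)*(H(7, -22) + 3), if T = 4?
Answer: 0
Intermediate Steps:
n = -1177/1085 (n = 39*(1/31) - 164/70 = 39/31 - 164*1/70 = 39/31 - 82/35 = -1177/1085 ≈ -1.0848)
H(l, O) = 4 - l
(n - 338)*(H(7, -22) + 3) = (-1177/1085 - 338)*((4 - 1*7) + 3) = -367907*((4 - 7) + 3)/1085 = -367907*(-3 + 3)/1085 = -367907/1085*0 = 0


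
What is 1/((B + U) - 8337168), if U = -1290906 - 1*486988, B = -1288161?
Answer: -1/11403223 ≈ -8.7695e-8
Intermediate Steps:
U = -1777894 (U = -1290906 - 486988 = -1777894)
1/((B + U) - 8337168) = 1/((-1288161 - 1777894) - 8337168) = 1/(-3066055 - 8337168) = 1/(-11403223) = -1/11403223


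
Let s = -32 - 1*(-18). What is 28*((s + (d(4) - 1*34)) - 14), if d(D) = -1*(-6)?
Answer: -1568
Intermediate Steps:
d(D) = 6
s = -14 (s = -32 + 18 = -14)
28*((s + (d(4) - 1*34)) - 14) = 28*((-14 + (6 - 1*34)) - 14) = 28*((-14 + (6 - 34)) - 14) = 28*((-14 - 28) - 14) = 28*(-42 - 14) = 28*(-56) = -1568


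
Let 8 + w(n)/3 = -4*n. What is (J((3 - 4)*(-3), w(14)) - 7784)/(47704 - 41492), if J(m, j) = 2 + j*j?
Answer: 14541/3106 ≈ 4.6816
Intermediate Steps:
w(n) = -24 - 12*n (w(n) = -24 + 3*(-4*n) = -24 - 12*n)
J(m, j) = 2 + j²
(J((3 - 4)*(-3), w(14)) - 7784)/(47704 - 41492) = ((2 + (-24 - 12*14)²) - 7784)/(47704 - 41492) = ((2 + (-24 - 168)²) - 7784)/6212 = ((2 + (-192)²) - 7784)*(1/6212) = ((2 + 36864) - 7784)*(1/6212) = (36866 - 7784)*(1/6212) = 29082*(1/6212) = 14541/3106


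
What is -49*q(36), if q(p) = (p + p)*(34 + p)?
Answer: -246960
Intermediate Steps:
q(p) = 2*p*(34 + p) (q(p) = (2*p)*(34 + p) = 2*p*(34 + p))
-49*q(36) = -98*36*(34 + 36) = -98*36*70 = -49*5040 = -246960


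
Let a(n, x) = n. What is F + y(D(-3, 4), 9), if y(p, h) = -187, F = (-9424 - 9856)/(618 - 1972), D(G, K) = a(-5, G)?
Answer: -116959/677 ≈ -172.76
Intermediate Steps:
D(G, K) = -5
F = 9640/677 (F = -19280/(-1354) = -19280*(-1/1354) = 9640/677 ≈ 14.239)
F + y(D(-3, 4), 9) = 9640/677 - 187 = -116959/677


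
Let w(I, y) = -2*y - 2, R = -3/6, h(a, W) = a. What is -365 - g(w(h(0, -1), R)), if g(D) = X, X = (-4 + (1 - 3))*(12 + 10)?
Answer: -233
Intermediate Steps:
R = -1/2 (R = -3*1/6 = -1/2 ≈ -0.50000)
w(I, y) = -2 - 2*y
X = -132 (X = (-4 - 2)*22 = -6*22 = -132)
g(D) = -132
-365 - g(w(h(0, -1), R)) = -365 - 1*(-132) = -365 + 132 = -233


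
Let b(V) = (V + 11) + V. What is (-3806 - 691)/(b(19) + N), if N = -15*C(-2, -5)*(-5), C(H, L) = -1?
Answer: 4497/26 ≈ 172.96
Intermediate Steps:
b(V) = 11 + 2*V (b(V) = (11 + V) + V = 11 + 2*V)
N = -75 (N = -15*(-1)*(-5) = 15*(-5) = -75)
(-3806 - 691)/(b(19) + N) = (-3806 - 691)/((11 + 2*19) - 75) = -4497/((11 + 38) - 75) = -4497/(49 - 75) = -4497/(-26) = -4497*(-1/26) = 4497/26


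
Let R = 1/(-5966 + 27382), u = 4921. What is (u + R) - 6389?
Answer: -31438687/21416 ≈ -1468.0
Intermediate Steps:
R = 1/21416 ≈ 4.6694e-5
(u + R) - 6389 = (4921 + 1/21416) - 6389 = 105388137/21416 - 6389 = -31438687/21416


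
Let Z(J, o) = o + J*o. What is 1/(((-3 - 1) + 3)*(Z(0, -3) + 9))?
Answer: -⅙ ≈ -0.16667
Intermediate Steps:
1/(((-3 - 1) + 3)*(Z(0, -3) + 9)) = 1/(((-3 - 1) + 3)*(-3*(1 + 0) + 9)) = 1/((-4 + 3)*(-3*1 + 9)) = 1/(-(-3 + 9)) = 1/(-1*6) = 1/(-6) = -⅙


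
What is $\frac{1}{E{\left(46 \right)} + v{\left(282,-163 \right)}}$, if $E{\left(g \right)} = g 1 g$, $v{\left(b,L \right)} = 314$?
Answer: $\frac{1}{2430} \approx 0.00041152$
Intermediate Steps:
$E{\left(g \right)} = g^{2}$ ($E{\left(g \right)} = g g = g^{2}$)
$\frac{1}{E{\left(46 \right)} + v{\left(282,-163 \right)}} = \frac{1}{46^{2} + 314} = \frac{1}{2116 + 314} = \frac{1}{2430}$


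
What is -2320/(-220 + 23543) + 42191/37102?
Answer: 897944053/865329946 ≈ 1.0377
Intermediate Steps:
-2320/(-220 + 23543) + 42191/37102 = -2320/23323 + 42191*(1/37102) = -2320*1/23323 + 42191/37102 = -2320/23323 + 42191/37102 = 897944053/865329946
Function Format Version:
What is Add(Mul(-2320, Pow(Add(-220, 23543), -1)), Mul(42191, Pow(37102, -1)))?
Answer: Rational(897944053, 865329946) ≈ 1.0377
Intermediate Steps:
Add(Mul(-2320, Pow(Add(-220, 23543), -1)), Mul(42191, Pow(37102, -1))) = Add(Mul(-2320, Pow(23323, -1)), Mul(42191, Rational(1, 37102))) = Add(Mul(-2320, Rational(1, 23323)), Rational(42191, 37102)) = Add(Rational(-2320, 23323), Rational(42191, 37102)) = Rational(897944053, 865329946)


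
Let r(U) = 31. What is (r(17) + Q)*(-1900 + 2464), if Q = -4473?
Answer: -2505288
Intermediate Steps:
(r(17) + Q)*(-1900 + 2464) = (31 - 4473)*(-1900 + 2464) = -4442*564 = -2505288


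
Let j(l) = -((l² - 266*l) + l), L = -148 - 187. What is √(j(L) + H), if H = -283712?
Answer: 2*I*√121178 ≈ 696.21*I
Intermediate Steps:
L = -335
j(l) = -l² + 265*l (j(l) = -(l² - 265*l) = -l² + 265*l)
√(j(L) + H) = √(-335*(265 - 1*(-335)) - 283712) = √(-335*(265 + 335) - 283712) = √(-335*600 - 283712) = √(-201000 - 283712) = √(-484712) = 2*I*√121178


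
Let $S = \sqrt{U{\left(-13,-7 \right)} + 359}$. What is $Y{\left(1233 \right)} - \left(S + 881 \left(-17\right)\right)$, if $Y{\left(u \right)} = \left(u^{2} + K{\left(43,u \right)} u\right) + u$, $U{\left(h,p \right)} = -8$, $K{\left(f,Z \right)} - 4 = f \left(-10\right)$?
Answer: $1011241 - 3 \sqrt{39} \approx 1.0112 \cdot 10^{6}$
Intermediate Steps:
$K{\left(f,Z \right)} = 4 - 10 f$ ($K{\left(f,Z \right)} = 4 + f \left(-10\right) = 4 - 10 f$)
$Y{\left(u \right)} = u^{2} - 425 u$ ($Y{\left(u \right)} = \left(u^{2} + \left(4 - 430\right) u\right) + u = \left(u^{2} - 426 u\right) + u = u^{2} - 425 u$)
$S = 3 \sqrt{39}$ ($S = \sqrt{-8 + 359} = \sqrt{351} = 3 \sqrt{39} \approx 18.735$)
$Y{\left(1233 \right)} - \left(S + 881 \left(-17\right)\right) = 1233 \left(-425 + 1233\right) - \left(3 \sqrt{39} + 881 \left(-17\right)\right) = 1233 \cdot 808 - \left(3 \sqrt{39} - 14977\right) = 996264 - \left(-14977 + 3 \sqrt{39}\right) = 996264 + \left(14977 - 3 \sqrt{39}\right) = 1011241 - 3 \sqrt{39}$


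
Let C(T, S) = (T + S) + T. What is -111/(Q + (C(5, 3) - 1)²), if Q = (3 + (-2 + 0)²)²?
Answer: -111/193 ≈ -0.57513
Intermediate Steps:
C(T, S) = S + 2*T (C(T, S) = (S + T) + T = S + 2*T)
Q = 49 (Q = (3 + (-2)²)² = (3 + 4)² = 7² = 49)
-111/(Q + (C(5, 3) - 1)²) = -111/(49 + ((3 + 2*5) - 1)²) = -111/(49 + ((3 + 10) - 1)²) = -111/(49 + (13 - 1)²) = -111/(49 + 12²) = -111/(49 + 144) = -111/193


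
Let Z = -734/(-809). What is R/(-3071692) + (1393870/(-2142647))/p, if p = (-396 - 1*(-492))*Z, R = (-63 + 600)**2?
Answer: -451938139112953/4459254378612384 ≈ -0.10135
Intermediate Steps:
Z = 734/809 (Z = -734*(-1/809) = 734/809 ≈ 0.90729)
R = 288369 (R = 537**2 = 288369)
p = 70464/809 (p = (-396 - 1*(-492))*(734/809) = (-396 + 492)*(734/809) = 96*(734/809) = 70464/809 ≈ 87.100)
R/(-3071692) + (1393870/(-2142647))/p = 288369/(-3071692) + (1393870/(-2142647))/(70464/809) = 288369*(-1/3071692) + (1393870*(-1/2142647))*(809/70464) = -288369/3071692 - 1393870/2142647*809/70464 = -288369/3071692 - 563820415/75489739104 = -451938139112953/4459254378612384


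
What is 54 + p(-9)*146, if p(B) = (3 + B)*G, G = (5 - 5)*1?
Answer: 54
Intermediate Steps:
G = 0 (G = 0*1 = 0)
p(B) = 0 (p(B) = (3 + B)*0 = 0)
54 + p(-9)*146 = 54 + 0*146 = 54 + 0 = 54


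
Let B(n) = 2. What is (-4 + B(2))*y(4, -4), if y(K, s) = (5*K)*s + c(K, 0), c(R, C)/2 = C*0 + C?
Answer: 160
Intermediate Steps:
c(R, C) = 2*C (c(R, C) = 2*(C*0 + C) = 2*(0 + C) = 2*C)
y(K, s) = 5*K*s (y(K, s) = (5*K)*s + 2*0 = 5*K*s + 0 = 5*K*s)
(-4 + B(2))*y(4, -4) = (-4 + 2)*(5*4*(-4)) = -2*(-80) = 160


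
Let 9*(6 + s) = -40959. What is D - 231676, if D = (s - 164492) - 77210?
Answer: -477935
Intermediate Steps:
s = -4557 (s = -6 + (1/9)*(-40959) = -6 - 4551 = -4557)
D = -246259 (D = (-4557 - 164492) - 77210 = -169049 - 77210 = -246259)
D - 231676 = -246259 - 231676 = -477935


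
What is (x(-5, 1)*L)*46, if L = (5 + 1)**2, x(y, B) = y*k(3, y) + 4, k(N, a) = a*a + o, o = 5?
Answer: -241776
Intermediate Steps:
k(N, a) = 5 + a**2 (k(N, a) = a*a + 5 = a**2 + 5 = 5 + a**2)
x(y, B) = 4 + y*(5 + y**2) (x(y, B) = y*(5 + y**2) + 4 = 4 + y*(5 + y**2))
L = 36 (L = 6**2 = 36)
(x(-5, 1)*L)*46 = ((4 - 5*(5 + (-5)**2))*36)*46 = ((4 - 5*(5 + 25))*36)*46 = ((4 - 5*30)*36)*46 = ((4 - 150)*36)*46 = -146*36*46 = -5256*46 = -241776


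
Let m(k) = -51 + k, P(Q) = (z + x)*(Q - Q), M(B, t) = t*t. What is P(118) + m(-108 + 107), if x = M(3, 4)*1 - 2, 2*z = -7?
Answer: -52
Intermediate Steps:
z = -7/2 (z = (½)*(-7) = -7/2 ≈ -3.5000)
M(B, t) = t²
x = 14 (x = 4²*1 - 2 = 16*1 - 2 = 16 - 2 = 14)
P(Q) = 0 (P(Q) = (-7/2 + 14)*(Q - Q) = (21/2)*0 = 0)
P(118) + m(-108 + 107) = 0 + (-51 + (-108 + 107)) = 0 + (-51 - 1) = 0 - 52 = -52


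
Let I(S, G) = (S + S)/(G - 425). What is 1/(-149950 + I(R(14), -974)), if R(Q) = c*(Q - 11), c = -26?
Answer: -1399/209779894 ≈ -6.6689e-6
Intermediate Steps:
R(Q) = 286 - 26*Q (R(Q) = -26*(Q - 11) = -26*(-11 + Q) = 286 - 26*Q)
I(S, G) = 2*S/(-425 + G) (I(S, G) = (2*S)/(-425 + G) = 2*S/(-425 + G))
1/(-149950 + I(R(14), -974)) = 1/(-149950 + 2*(286 - 26*14)/(-425 - 974)) = 1/(-149950 + 2*(286 - 364)/(-1399)) = 1/(-149950 + 2*(-78)*(-1/1399)) = 1/(-149950 + 156/1399) = 1/(-209779894/1399) = -1399/209779894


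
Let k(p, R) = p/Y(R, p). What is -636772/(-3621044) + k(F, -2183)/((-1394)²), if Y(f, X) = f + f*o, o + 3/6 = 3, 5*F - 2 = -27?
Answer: 337655054716757/1920096687056534 ≈ 0.17585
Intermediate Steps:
F = -5 (F = ⅖ + (⅕)*(-27) = ⅖ - 27/5 = -5)
o = 5/2 (o = -½ + 3 = 5/2 ≈ 2.5000)
Y(f, X) = 7*f/2 (Y(f, X) = f + f*(5/2) = f + 5*f/2 = 7*f/2)
k(p, R) = 2*p/(7*R) (k(p, R) = p/((7*R/2)) = p*(2/(7*R)) = 2*p/(7*R))
-636772/(-3621044) + k(F, -2183)/((-1394)²) = -636772/(-3621044) + ((2/7)*(-5)/(-2183))/((-1394)²) = -636772*(-1/3621044) + ((2/7)*(-5)*(-1/2183))/1943236 = 159193/905261 + (10/15281)*(1/1943236) = 159193/905261 + 5/14847294658 = 337655054716757/1920096687056534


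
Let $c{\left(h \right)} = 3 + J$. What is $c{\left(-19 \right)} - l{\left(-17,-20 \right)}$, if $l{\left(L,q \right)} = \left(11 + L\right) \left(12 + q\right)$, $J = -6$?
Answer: $-51$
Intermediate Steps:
$c{\left(h \right)} = -3$ ($c{\left(h \right)} = 3 - 6 = -3$)
$c{\left(-19 \right)} - l{\left(-17,-20 \right)} = -3 - \left(132 + 11 \left(-20\right) + 12 \left(-17\right) - -340\right) = -3 - \left(132 - 220 - 204 + 340\right) = -3 - 48 = -51$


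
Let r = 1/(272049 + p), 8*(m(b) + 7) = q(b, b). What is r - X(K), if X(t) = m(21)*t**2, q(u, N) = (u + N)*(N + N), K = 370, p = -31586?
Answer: -7028288633449/240463 ≈ -2.9228e+7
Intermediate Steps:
q(u, N) = 2*N*(N + u) (q(u, N) = (N + u)*(2*N) = 2*N*(N + u))
m(b) = -7 + b**2/2 (m(b) = -7 + (2*b*(b + b))/8 = -7 + (2*b*(2*b))/8 = -7 + (4*b**2)/8 = -7 + b**2/2)
r = 1/240463 (r = 1/(272049 - 31586) = 1/240463 ≈ 4.1586e-6)
X(t) = 427*t**2/2 (X(t) = (-7 + (1/2)*21**2)*t**2 = (-7 + (1/2)*441)*t**2 = (-7 + 441/2)*t**2 = 427*t**2/2)
r - X(K) = 1/240463 - 427*370**2/2 = 1/240463 - 427*136900/2 = 1/240463 - 1*29228150 = 1/240463 - 29228150 = -7028288633449/240463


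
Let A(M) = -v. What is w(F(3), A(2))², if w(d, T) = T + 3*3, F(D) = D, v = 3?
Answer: 36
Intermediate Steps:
A(M) = -3 (A(M) = -1*3 = -3)
w(d, T) = 9 + T (w(d, T) = T + 9 = 9 + T)
w(F(3), A(2))² = (9 - 3)² = 6² = 36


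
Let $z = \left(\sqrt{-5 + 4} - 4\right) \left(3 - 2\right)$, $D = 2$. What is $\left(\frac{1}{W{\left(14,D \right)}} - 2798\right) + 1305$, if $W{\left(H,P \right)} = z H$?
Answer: $- \frac{177669}{119} - \frac{i}{238} \approx -1493.0 - 0.0042017 i$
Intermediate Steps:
$z = -4 + i$ ($z = \left(\sqrt{-1} - 4\right) \left(3 - 2\right) = \left(i - 4\right) 1 = \left(-4 + i\right) 1 = -4 + i \approx -4.0 + 1.0 i$)
$W{\left(H,P \right)} = H \left(-4 + i\right)$ ($W{\left(H,P \right)} = \left(-4 + i\right) H = H \left(-4 + i\right)$)
$\left(\frac{1}{W{\left(14,D \right)}} - 2798\right) + 1305 = \left(\frac{1}{14 \left(-4 + i\right)} - 2798\right) + 1305 = \left(\frac{1}{-56 + 14 i} - 2798\right) + 1305 = \left(\frac{-56 - 14 i}{3332} - 2798\right) + 1305 = \left(-2798 + \frac{-56 - 14 i}{3332}\right) + 1305 = -1493 + \frac{-56 - 14 i}{3332}$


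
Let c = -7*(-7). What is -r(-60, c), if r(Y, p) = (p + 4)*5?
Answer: -265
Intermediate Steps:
c = 49
r(Y, p) = 20 + 5*p (r(Y, p) = (4 + p)*5 = 20 + 5*p)
-r(-60, c) = -(20 + 5*49) = -(20 + 245) = -1*265 = -265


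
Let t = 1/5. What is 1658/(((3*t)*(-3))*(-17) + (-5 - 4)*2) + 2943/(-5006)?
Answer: 41314331/315378 ≈ 131.00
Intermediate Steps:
t = ⅕ ≈ 0.20000
1658/(((3*t)*(-3))*(-17) + (-5 - 4)*2) + 2943/(-5006) = 1658/(((3*(⅕))*(-3))*(-17) + (-5 - 4)*2) + 2943/(-5006) = 1658/(((⅗)*(-3))*(-17) - 9*2) + 2943*(-1/5006) = 1658/(-9/5*(-17) - 18) - 2943/5006 = 1658/(153/5 - 18) - 2943/5006 = 1658/(63/5) - 2943/5006 = 1658*(5/63) - 2943/5006 = 8290/63 - 2943/5006 = 41314331/315378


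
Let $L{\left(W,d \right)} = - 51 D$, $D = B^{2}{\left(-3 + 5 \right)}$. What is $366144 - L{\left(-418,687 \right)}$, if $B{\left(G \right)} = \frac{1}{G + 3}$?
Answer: $\frac{9153651}{25} \approx 3.6615 \cdot 10^{5}$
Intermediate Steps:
$B{\left(G \right)} = \frac{1}{3 + G}$
$D = \frac{1}{25}$ ($D = \left(\frac{1}{3 + \left(-3 + 5\right)}\right)^{2} = \left(\frac{1}{3 + 2}\right)^{2} = \left(\frac{1}{5}\right)^{2} = \frac{1}{25} \approx 0.04$)
$L{\left(W,d \right)} = - \frac{51}{25}$ ($L{\left(W,d \right)} = \left(-51\right) \frac{1}{25} = - \frac{51}{25}$)
$366144 - L{\left(-418,687 \right)} = 366144 - - \frac{51}{25} = 366144 + \frac{51}{25} = \frac{9153651}{25}$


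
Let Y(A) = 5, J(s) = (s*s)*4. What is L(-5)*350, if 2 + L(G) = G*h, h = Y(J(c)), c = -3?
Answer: -9450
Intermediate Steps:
J(s) = 4*s² (J(s) = s²*4 = 4*s²)
h = 5
L(G) = -2 + 5*G (L(G) = -2 + G*5 = -2 + 5*G)
L(-5)*350 = (-2 + 5*(-5))*350 = (-2 - 25)*350 = -27*350 = -9450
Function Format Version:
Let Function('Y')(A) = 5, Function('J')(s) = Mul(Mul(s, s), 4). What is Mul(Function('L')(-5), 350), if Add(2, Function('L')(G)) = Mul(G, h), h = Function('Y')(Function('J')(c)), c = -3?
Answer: -9450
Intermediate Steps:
Function('J')(s) = Mul(4, Pow(s, 2)) (Function('J')(s) = Mul(Pow(s, 2), 4) = Mul(4, Pow(s, 2)))
h = 5
Function('L')(G) = Add(-2, Mul(5, G)) (Function('L')(G) = Add(-2, Mul(G, 5)) = Add(-2, Mul(5, G)))
Mul(Function('L')(-5), 350) = Mul(Add(-2, Mul(5, -5)), 350) = Mul(Add(-2, -25), 350) = Mul(-27, 350) = -9450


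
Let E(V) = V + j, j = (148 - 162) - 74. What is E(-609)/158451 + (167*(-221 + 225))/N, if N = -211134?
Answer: -42167611/5575732239 ≈ -0.0075627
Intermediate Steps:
j = -88 (j = -14 - 74 = -88)
E(V) = -88 + V (E(V) = V - 88 = -88 + V)
E(-609)/158451 + (167*(-221 + 225))/N = (-88 - 609)/158451 + (167*(-221 + 225))/(-211134) = -697*1/158451 + (167*4)*(-1/211134) = -697/158451 + 668*(-1/211134) = -697/158451 - 334/105567 = -42167611/5575732239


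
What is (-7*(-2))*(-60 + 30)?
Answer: -420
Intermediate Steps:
(-7*(-2))*(-60 + 30) = 14*(-30) = -420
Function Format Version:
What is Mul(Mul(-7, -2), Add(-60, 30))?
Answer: -420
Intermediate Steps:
Mul(Mul(-7, -2), Add(-60, 30)) = Mul(14, -30) = -420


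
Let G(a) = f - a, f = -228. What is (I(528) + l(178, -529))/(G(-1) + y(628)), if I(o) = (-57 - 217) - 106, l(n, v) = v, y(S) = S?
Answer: -909/401 ≈ -2.2668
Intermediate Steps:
G(a) = -228 - a
I(o) = -380 (I(o) = -274 - 106 = -380)
(I(528) + l(178, -529))/(G(-1) + y(628)) = (-380 - 529)/((-228 - 1*(-1)) + 628) = -909/((-228 + 1) + 628) = -909/(-227 + 628) = -909/401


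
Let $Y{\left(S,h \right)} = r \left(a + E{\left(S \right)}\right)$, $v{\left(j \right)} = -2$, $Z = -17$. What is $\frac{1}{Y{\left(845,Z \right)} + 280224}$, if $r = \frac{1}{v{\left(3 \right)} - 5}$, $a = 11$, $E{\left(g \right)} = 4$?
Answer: $\frac{7}{1961553} \approx 3.5686 \cdot 10^{-6}$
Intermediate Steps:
$r = - \frac{1}{7}$ ($r = \frac{1}{-2 - 5} = \frac{1}{-7} = - \frac{1}{7} \approx -0.14286$)
$Y{\left(S,h \right)} = - \frac{15}{7}$ ($Y{\left(S,h \right)} = - \frac{11 + 4}{7} = \left(- \frac{1}{7}\right) 15 = - \frac{15}{7}$)
$\frac{1}{Y{\left(845,Z \right)} + 280224} = \frac{1}{- \frac{15}{7} + 280224} = \frac{1}{\frac{1961553}{7}} = \frac{7}{1961553}$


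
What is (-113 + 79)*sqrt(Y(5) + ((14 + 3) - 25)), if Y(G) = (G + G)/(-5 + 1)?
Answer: -17*I*sqrt(42) ≈ -110.17*I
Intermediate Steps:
Y(G) = -G/2 (Y(G) = (2*G)/(-4) = (2*G)*(-1/4) = -G/2)
(-113 + 79)*sqrt(Y(5) + ((14 + 3) - 25)) = (-113 + 79)*sqrt(-1/2*5 + ((14 + 3) - 25)) = -34*sqrt(-5/2 + (17 - 25)) = -34*sqrt(-5/2 - 8) = -17*I*sqrt(42)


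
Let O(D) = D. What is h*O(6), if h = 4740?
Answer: 28440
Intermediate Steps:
h*O(6) = 4740*6 = 28440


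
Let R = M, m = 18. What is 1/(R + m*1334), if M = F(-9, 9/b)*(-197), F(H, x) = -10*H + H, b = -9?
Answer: 1/8055 ≈ 0.00012415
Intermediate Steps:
F(H, x) = -9*H
M = -15957 (M = -9*(-9)*(-197) = 81*(-197) = -15957)
R = -15957
1/(R + m*1334) = 1/(-15957 + 18*1334) = 1/(-15957 + 24012) = 1/8055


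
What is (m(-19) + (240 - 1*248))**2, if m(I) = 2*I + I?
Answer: 4225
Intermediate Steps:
m(I) = 3*I
(m(-19) + (240 - 1*248))**2 = (3*(-19) + (240 - 1*248))**2 = (-57 + (240 - 248))**2 = (-57 - 8)**2 = (-65)**2 = 4225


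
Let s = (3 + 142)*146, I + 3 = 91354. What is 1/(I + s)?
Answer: 1/112521 ≈ 8.8872e-6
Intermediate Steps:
I = 91351 (I = -3 + 91354 = 91351)
s = 21170 (s = 145*146 = 21170)
1/(I + s) = 1/(91351 + 21170) = 1/112521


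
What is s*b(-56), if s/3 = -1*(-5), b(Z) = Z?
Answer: -840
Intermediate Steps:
s = 15 (s = 3*(-1*(-5)) = 3*5 = 15)
s*b(-56) = 15*(-56) = -840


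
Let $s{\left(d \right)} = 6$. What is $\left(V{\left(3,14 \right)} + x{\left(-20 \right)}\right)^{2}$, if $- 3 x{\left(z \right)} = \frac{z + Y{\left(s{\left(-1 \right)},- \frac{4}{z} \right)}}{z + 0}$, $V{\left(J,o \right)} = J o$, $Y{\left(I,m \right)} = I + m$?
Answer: $\frac{17447329}{10000} \approx 1744.7$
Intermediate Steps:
$x{\left(z \right)} = - \frac{6 + z - \frac{4}{z}}{3 z}$ ($x{\left(z \right)} = - \frac{\left(z + \left(6 - \frac{4}{z}\right)\right) \frac{1}{z + 0}}{3} = - \frac{\left(6 + z - \frac{4}{z}\right) \frac{1}{z}}{3} = - \frac{\frac{1}{z} \left(6 + z - \frac{4}{z}\right)}{3} = - \frac{6 + z - \frac{4}{z}}{3 z}$)
$\left(V{\left(3,14 \right)} + x{\left(-20 \right)}\right)^{2} = \left(3 \cdot 14 + \frac{4 - - 20 \left(6 - 20\right)}{3 \cdot 400}\right)^{2} = \left(42 + \frac{1}{3} \cdot \frac{1}{400} \left(4 - \left(-20\right) \left(-14\right)\right)\right)^{2} = \left(42 + \frac{1}{3} \cdot \frac{1}{400} \left(4 - 280\right)\right)^{2} = \left(42 + \frac{1}{3} \cdot \frac{1}{400} \left(-276\right)\right)^{2} = \left(42 - \frac{23}{100}\right)^{2} = \left(\frac{4177}{100}\right)^{2} = \frac{17447329}{10000}$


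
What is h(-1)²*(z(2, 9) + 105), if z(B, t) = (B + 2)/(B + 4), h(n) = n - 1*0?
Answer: 317/3 ≈ 105.67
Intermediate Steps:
h(n) = n (h(n) = n + 0 = n)
z(B, t) = (2 + B)/(4 + B)
h(-1)²*(z(2, 9) + 105) = (-1)²*((2 + 2)/(4 + 2) + 105) = 1*(4/6 + 105) = 1*((⅙)*4 + 105) = 1*(⅔ + 105) = 1*(317/3) = 317/3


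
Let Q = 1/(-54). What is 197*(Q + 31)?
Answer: 329581/54 ≈ 6103.4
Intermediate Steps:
Q = -1/54 ≈ -0.018519
197*(Q + 31) = 197*(-1/54 + 31) = 197*(1673/54) = 329581/54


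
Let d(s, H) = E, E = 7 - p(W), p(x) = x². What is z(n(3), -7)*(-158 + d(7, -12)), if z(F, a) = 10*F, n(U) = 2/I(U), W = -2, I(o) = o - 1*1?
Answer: -1550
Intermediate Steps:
I(o) = -1 + o (I(o) = o - 1 = -1 + o)
n(U) = 2/(-1 + U)
E = 3 (E = 7 - 1*(-2)² = 7 - 1*4 = 7 - 4 = 3)
d(s, H) = 3
z(n(3), -7)*(-158 + d(7, -12)) = (10*(2/(-1 + 3)))*(-158 + 3) = (10*(2/2))*(-155) = (10*(2*(½)))*(-155) = (10*1)*(-155) = 10*(-155) = -1550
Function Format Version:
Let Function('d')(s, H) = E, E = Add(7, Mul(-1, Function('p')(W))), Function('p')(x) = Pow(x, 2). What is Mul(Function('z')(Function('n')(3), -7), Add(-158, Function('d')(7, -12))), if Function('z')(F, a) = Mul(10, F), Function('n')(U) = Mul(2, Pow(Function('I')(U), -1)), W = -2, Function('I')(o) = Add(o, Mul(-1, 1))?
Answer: -1550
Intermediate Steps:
Function('I')(o) = Add(-1, o) (Function('I')(o) = Add(o, -1) = Add(-1, o))
Function('n')(U) = Mul(2, Pow(Add(-1, U), -1))
E = 3 (E = Add(7, Mul(-1, Pow(-2, 2))) = Add(7, Mul(-1, 4)) = Add(7, -4) = 3)
Function('d')(s, H) = 3
Mul(Function('z')(Function('n')(3), -7), Add(-158, Function('d')(7, -12))) = Mul(Mul(10, Mul(2, Pow(Add(-1, 3), -1))), Add(-158, 3)) = Mul(Mul(10, Mul(2, Pow(2, -1))), -155) = Mul(Mul(10, Mul(2, Rational(1, 2))), -155) = Mul(Mul(10, 1), -155) = Mul(10, -155) = -1550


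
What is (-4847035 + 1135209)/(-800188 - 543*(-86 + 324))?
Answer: 1855913/464711 ≈ 3.9937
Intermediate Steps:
(-4847035 + 1135209)/(-800188 - 543*(-86 + 324)) = -3711826/(-800188 - 543*238) = -3711826/(-800188 - 129234) = -3711826/(-929422) = -3711826*(-1/929422) = 1855913/464711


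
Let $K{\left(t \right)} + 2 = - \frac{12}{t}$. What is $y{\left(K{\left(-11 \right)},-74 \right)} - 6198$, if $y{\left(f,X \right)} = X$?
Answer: $-6272$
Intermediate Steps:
$K{\left(t \right)} = -2 - \frac{12}{t}$
$y{\left(K{\left(-11 \right)},-74 \right)} - 6198 = -74 - 6198 = -6272$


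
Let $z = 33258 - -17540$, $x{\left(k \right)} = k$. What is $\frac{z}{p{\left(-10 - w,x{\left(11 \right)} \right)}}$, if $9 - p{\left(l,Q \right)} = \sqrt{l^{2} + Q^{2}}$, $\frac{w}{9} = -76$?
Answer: $\frac{50798}{9 - \sqrt{454397}} \approx -76.378$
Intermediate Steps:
$w = -684$ ($w = 9 \left(-76\right) = -684$)
$p{\left(l,Q \right)} = 9 - \sqrt{Q^{2} + l^{2}}$ ($p{\left(l,Q \right)} = 9 - \sqrt{l^{2} + Q^{2}} = 9 - \sqrt{Q^{2} + l^{2}}$)
$z = 50798$ ($z = 33258 + 17540 = 50798$)
$\frac{z}{p{\left(-10 - w,x{\left(11 \right)} \right)}} = \frac{50798}{9 - \sqrt{11^{2} + \left(-10 - -684\right)^{2}}} = \frac{50798}{9 - \sqrt{121 + \left(-10 + 684\right)^{2}}} = \frac{50798}{9 - \sqrt{121 + 674^{2}}} = \frac{50798}{9 - \sqrt{121 + 454276}} = \frac{50798}{9 - \sqrt{454397}}$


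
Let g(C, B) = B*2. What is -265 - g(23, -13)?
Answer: -239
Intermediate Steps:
g(C, B) = 2*B
-265 - g(23, -13) = -265 - 2*(-13) = -265 - 1*(-26) = -265 + 26 = -239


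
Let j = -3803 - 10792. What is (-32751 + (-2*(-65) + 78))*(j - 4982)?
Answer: 637094311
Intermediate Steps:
j = -14595
(-32751 + (-2*(-65) + 78))*(j - 4982) = (-32751 + (-2*(-65) + 78))*(-14595 - 4982) = (-32751 + (130 + 78))*(-19577) = (-32751 + 208)*(-19577) = -32543*(-19577) = 637094311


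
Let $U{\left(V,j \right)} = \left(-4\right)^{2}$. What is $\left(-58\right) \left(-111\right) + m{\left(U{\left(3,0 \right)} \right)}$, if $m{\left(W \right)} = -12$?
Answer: $6426$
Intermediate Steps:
$U{\left(V,j \right)} = 16$
$\left(-58\right) \left(-111\right) + m{\left(U{\left(3,0 \right)} \right)} = \left(-58\right) \left(-111\right) - 12 = 6438 - 12 = 6426$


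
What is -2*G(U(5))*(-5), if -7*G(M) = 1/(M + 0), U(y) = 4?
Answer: -5/14 ≈ -0.35714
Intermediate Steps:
G(M) = -1/(7*M) (G(M) = -1/(7*(M + 0)) = -1/(7*M))
-2*G(U(5))*(-5) = -(-2)/(7*4)*(-5) = -2*(-1/28)*(-5) = (1/14)*(-5) = -5/14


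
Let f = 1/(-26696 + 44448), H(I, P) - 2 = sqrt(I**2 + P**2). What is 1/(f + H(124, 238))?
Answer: -126056952/4538930870611 + 630267008*sqrt(18005)/22694654353055 ≈ 0.0036987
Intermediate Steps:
H(I, P) = 2 + sqrt(I**2 + P**2)
f = 1/17752 ≈ 5.6332e-5
1/(f + H(124, 238)) = 1/(1/17752 + (2 + sqrt(124**2 + 238**2))) = 1/(1/17752 + (2 + sqrt(15376 + 56644))) = 1/(1/17752 + (2 + sqrt(72020))) = 1/(1/17752 + (2 + 2*sqrt(18005))) = 1/(35505/17752 + 2*sqrt(18005))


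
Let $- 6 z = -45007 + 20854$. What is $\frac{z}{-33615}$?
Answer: $- \frac{97}{810} \approx -0.11975$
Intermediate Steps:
$z = \frac{8051}{2}$ ($z = - \frac{-45007 + 20854}{6} = \left(- \frac{1}{6}\right) \left(-24153\right) = \frac{8051}{2} \approx 4025.5$)
$\frac{z}{-33615} = \frac{8051}{2 \left(-33615\right)} = \frac{8051}{2} \left(- \frac{1}{33615}\right) = - \frac{97}{810}$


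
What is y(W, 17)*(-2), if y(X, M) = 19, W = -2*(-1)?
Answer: -38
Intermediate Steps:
W = 2
y(W, 17)*(-2) = 19*(-2) = -38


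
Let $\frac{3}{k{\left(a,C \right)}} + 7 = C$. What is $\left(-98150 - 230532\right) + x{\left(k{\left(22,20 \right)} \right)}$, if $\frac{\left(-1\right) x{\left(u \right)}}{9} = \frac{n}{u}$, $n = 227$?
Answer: $-337535$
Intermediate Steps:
$k{\left(a,C \right)} = \frac{3}{-7 + C}$
$x{\left(u \right)} = - \frac{2043}{u}$ ($x{\left(u \right)} = - 9 \frac{227}{u} = - \frac{2043}{u}$)
$\left(-98150 - 230532\right) + x{\left(k{\left(22,20 \right)} \right)} = \left(-98150 - 230532\right) - \frac{2043}{3 \frac{1}{-7 + 20}} = -328682 - \frac{2043}{3 \cdot \frac{1}{13}} = -328682 - \frac{2043}{\frac{3}{13}} = -328682 - 8853 = -337535$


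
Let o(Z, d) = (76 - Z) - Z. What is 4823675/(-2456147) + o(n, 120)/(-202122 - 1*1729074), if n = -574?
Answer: -33762565903/17185874137 ≈ -1.9646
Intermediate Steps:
o(Z, d) = 76 - 2*Z
4823675/(-2456147) + o(n, 120)/(-202122 - 1*1729074) = 4823675/(-2456147) + (76 - 2*(-574))/(-202122 - 1*1729074) = 4823675*(-1/2456147) + (76 + 1148)/(-202122 - 1729074) = -209725/106789 + 1224/(-1931196) = -209725/106789 + 1224*(-1/1931196) = -209725/106789 - 102/160933 = -33762565903/17185874137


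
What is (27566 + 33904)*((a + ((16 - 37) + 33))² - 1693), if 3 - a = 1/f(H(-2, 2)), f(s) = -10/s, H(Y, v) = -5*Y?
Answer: -88332390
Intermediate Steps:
a = 4 (a = 3 - 1/((-10/((-5*(-2))))) = 3 - 1/((-10/10)) = 3 - 1/((-10*⅒)) = 3 - 1/(-1) = 3 - 1*(-1) = 3 + 1 = 4)
(27566 + 33904)*((a + ((16 - 37) + 33))² - 1693) = (27566 + 33904)*((4 + ((16 - 37) + 33))² - 1693) = 61470*((4 + (-21 + 33))² - 1693) = 61470*((4 + 12)² - 1693) = 61470*(16² - 1693) = 61470*(256 - 1693) = 61470*(-1437) = -88332390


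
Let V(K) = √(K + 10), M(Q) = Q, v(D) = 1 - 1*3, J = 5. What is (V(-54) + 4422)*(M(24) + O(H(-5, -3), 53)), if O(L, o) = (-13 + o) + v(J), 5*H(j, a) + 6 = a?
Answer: 274164 + 124*I*√11 ≈ 2.7416e+5 + 411.26*I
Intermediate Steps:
v(D) = -2 (v(D) = 1 - 3 = -2)
H(j, a) = -6/5 + a/5
V(K) = √(10 + K)
O(L, o) = -15 + o (O(L, o) = (-13 + o) - 2 = -15 + o)
(V(-54) + 4422)*(M(24) + O(H(-5, -3), 53)) = (√(10 - 54) + 4422)*(24 + (-15 + 53)) = (√(-44) + 4422)*(24 + 38) = (2*I*√11 + 4422)*62 = (4422 + 2*I*√11)*62 = 274164 + 124*I*√11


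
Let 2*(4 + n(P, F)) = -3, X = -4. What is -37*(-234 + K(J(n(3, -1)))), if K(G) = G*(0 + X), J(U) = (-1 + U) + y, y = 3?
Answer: 8140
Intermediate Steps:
n(P, F) = -11/2 (n(P, F) = -4 + (½)*(-3) = -4 - 3/2 = -11/2)
J(U) = 2 + U (J(U) = (-1 + U) + 3 = 2 + U)
K(G) = -4*G (K(G) = G*(0 - 4) = G*(-4) = -4*G)
-37*(-234 + K(J(n(3, -1)))) = -37*(-234 - 4*(2 - 11/2)) = -37*(-234 - 4*(-7/2)) = -37*(-234 + 14) = -37*(-220) = 8140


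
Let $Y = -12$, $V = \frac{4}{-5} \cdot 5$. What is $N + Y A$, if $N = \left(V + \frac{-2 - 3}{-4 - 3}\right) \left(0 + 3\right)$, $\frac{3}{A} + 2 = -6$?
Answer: $- \frac{75}{14} \approx -5.3571$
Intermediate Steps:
$A = - \frac{3}{8}$ ($A = \frac{3}{-2 - 6} = \frac{3}{-8} = 3 \left(- \frac{1}{8}\right) = - \frac{3}{8} \approx -0.375$)
$V = -4$ ($V = 4 \left(- \frac{1}{5}\right) 5 = \left(- \frac{4}{5}\right) 5 = -4$)
$N = - \frac{69}{7}$ ($N = \left(-4 + \frac{-2 - 3}{-4 - 3}\right) \left(0 + 3\right) = \left(-4 - \frac{5}{-7}\right) 3 = \left(-4 - - \frac{5}{7}\right) 3 = \left(-4 + \frac{5}{7}\right) 3 = \left(- \frac{23}{7}\right) 3 = - \frac{69}{7} \approx -9.8571$)
$N + Y A = - \frac{69}{7} - - \frac{9}{2} = - \frac{69}{7} + \frac{9}{2} = - \frac{75}{14}$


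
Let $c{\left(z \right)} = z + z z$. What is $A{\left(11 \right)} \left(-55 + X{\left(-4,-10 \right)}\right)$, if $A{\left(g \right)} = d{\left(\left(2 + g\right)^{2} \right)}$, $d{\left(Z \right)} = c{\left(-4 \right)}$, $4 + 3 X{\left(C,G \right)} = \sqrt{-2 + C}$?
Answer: $-676 + 4 i \sqrt{6} \approx -676.0 + 9.798 i$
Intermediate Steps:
$c{\left(z \right)} = z + z^{2}$
$X{\left(C,G \right)} = - \frac{4}{3} + \frac{\sqrt{-2 + C}}{3}$
$d{\left(Z \right)} = 12$ ($d{\left(Z \right)} = - 4 \left(1 - 4\right) = \left(-4\right) \left(-3\right) = 12$)
$A{\left(g \right)} = 12$
$A{\left(11 \right)} \left(-55 + X{\left(-4,-10 \right)}\right) = 12 \left(-55 - \left(\frac{4}{3} - \frac{\sqrt{-2 - 4}}{3}\right)\right) = 12 \left(-55 - \left(\frac{4}{3} - \frac{\sqrt{-6}}{3}\right)\right) = 12 \left(-55 - \left(\frac{4}{3} - \frac{i \sqrt{6}}{3}\right)\right) = 12 \left(- \frac{169}{3} + \frac{i \sqrt{6}}{3}\right) = -676 + 4 i \sqrt{6}$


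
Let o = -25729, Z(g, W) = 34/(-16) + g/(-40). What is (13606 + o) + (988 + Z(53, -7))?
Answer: -222769/20 ≈ -11138.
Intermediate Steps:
Z(g, W) = -17/8 - g/40 (Z(g, W) = 34*(-1/16) + g*(-1/40) = -17/8 - g/40)
(13606 + o) + (988 + Z(53, -7)) = (13606 - 25729) + (988 + (-17/8 - 1/40*53)) = -12123 + (988 + (-17/8 - 53/40)) = -12123 + (988 - 69/20) = -12123 + 19691/20 = -222769/20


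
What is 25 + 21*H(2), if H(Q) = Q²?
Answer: 109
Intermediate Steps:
25 + 21*H(2) = 25 + 21*2² = 25 + 21*4 = 25 + 84 = 109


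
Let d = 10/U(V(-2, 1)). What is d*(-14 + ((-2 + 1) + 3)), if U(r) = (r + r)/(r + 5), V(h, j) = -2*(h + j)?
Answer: -210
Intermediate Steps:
V(h, j) = -2*h - 2*j
U(r) = 2*r/(5 + r) (U(r) = (2*r)/(5 + r) = 2*r/(5 + r))
d = 35/2 (d = 10/((2*(-2*(-2) - 2*1)/(5 + (-2*(-2) - 2*1)))) = 10/((2*(4 - 2)/(5 + (4 - 2)))) = 10/((2*2/(5 + 2))) = 10/((2*2/7)) = 10/((2*2*(1/7))) = 10/(4/7) = 10*(7/4) = 35/2 ≈ 17.500)
d*(-14 + ((-2 + 1) + 3)) = 35*(-14 + ((-2 + 1) + 3))/2 = 35*(-14 + (-1 + 3))/2 = 35*(-14 + 2)/2 = (35/2)*(-12) = -210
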